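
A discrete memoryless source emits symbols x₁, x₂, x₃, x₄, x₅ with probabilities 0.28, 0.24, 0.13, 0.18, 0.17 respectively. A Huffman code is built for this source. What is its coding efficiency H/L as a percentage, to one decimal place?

98.7%

Entropy H = −Σ p log₂ p ≈ 2.2709 bits.
Huffman merges: 13/100+17/100→3/10; 9/50+6/25→21/50; 7/25+3/10→29/50; 21/50+29/50→1. L = 23/10 ≈ 2.3000.
Efficiency = H/L = 2.2709/2.3000 = 98.7%.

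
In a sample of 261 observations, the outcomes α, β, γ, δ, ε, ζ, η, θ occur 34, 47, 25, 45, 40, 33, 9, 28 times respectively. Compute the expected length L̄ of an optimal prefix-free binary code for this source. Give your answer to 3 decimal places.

Probabilities are the counts divided by 261.
Repeatedly combine the two least-probable nodes; the expected code length is the sum of the merged weights.
merge 1/29 + 25/261 → 34/261
merge 28/261 + 11/87 → 61/261
merge 34/261 + 34/261 → 68/261
merge 40/261 + 5/29 → 85/261
merge 47/261 + 61/261 → 12/29
merge 68/261 + 85/261 → 17/29
merge 12/29 + 17/29 → 1
L = 34/261 + 61/261 + 68/261 + 85/261 + 12/29 + 17/29 + 1 = 770/261 ≈ 2.950 bits/symbol.

2.950 bits/symbol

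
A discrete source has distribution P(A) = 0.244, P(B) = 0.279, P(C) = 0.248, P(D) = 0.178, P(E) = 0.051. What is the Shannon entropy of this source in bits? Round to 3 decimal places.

2.171 bits

H = −Σ pᵢ log₂ pᵢ.
−0.244·log₂(0.244) = 0.4966
−0.279·log₂(0.279) = 0.5138
−0.248·log₂(0.248) = 0.4989
−0.178·log₂(0.178) = 0.4432
−0.051·log₂(0.051) = 0.2190
Sum ≈ 2.1714 → 2.171 bits.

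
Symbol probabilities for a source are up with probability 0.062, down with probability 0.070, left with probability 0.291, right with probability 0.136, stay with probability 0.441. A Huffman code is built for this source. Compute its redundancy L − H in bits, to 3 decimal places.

0.011 bits

Entropy H = −Σ p log₂ p ≈ 1.9479 bits.
Huffman merges: 31/500+7/100→33/250; 33/250+17/125→67/250; 67/250+291/1000→559/1000; 441/1000+559/1000→1. L = 1959/1000 ≈ 1.9590.
L − H = 1.9590 − 1.9479 = 0.011 bits.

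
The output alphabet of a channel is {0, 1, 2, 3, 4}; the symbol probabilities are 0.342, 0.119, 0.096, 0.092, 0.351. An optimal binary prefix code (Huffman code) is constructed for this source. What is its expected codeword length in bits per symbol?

Repeatedly combine the two least-probable nodes; the expected code length is the sum of the merged weights.
merge 23/250 + 12/125 → 47/250
merge 119/1000 + 47/250 → 307/1000
merge 307/1000 + 171/500 → 649/1000
merge 351/1000 + 649/1000 → 1
L = 47/250 + 307/1000 + 649/1000 + 1 = 268/125 = 2.144 bits/symbol.

2.144 bits/symbol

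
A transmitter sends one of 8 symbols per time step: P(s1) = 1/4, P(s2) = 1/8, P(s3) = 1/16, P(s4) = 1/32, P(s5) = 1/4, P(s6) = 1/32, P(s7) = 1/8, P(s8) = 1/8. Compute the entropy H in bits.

Each probability is a power of 1/2, so log₂(1/p) is an integer.
H = Σ p·log₂(1/p) = 1/4·2 + 1/8·3 + 1/16·4 + 1/32·5 + 1/4·2 + 1/32·5 + 1/8·3 + 1/8·3 = 2.6875 bits.

2.6875 bits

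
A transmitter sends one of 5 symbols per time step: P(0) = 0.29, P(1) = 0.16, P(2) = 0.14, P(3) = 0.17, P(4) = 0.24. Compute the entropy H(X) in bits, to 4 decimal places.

2.2668 bits

H = −Σ pᵢ log₂ pᵢ.
−0.29·log₂(0.29) = 0.5179
−0.16·log₂(0.16) = 0.4230
−0.14·log₂(0.14) = 0.3971
−0.17·log₂(0.17) = 0.4346
−0.24·log₂(0.24) = 0.4941
Sum ≈ 2.2668 → 2.2668 bits.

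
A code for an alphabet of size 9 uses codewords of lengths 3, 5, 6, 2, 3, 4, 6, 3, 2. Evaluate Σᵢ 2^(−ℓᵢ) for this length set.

With common denominator 2^6 = 64: Σ 2^(−ℓᵢ) = 8/64 + 2/64 + 1/64 + 16/64 + 8/64 + 4/64 + 1/64 + 8/64 + 16/64 = 64/64 = 1.

1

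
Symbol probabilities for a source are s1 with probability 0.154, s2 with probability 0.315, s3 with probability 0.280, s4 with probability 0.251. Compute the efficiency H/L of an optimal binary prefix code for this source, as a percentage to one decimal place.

Entropy H = −Σ p log₂ p ≈ 1.9554 bits.
Huffman merges: 77/500+251/1000→81/200; 7/25+63/200→119/200; 81/200+119/200→1. L = 2 ≈ 2.0000.
Efficiency = H/L = 1.9554/2.0000 = 97.8%.

97.8%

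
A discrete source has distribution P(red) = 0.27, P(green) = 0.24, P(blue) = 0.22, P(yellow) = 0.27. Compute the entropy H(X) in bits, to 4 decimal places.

H = −Σ pᵢ log₂ pᵢ.
−0.27·log₂(0.27) = 0.5100
−0.24·log₂(0.24) = 0.4941
−0.22·log₂(0.22) = 0.4806
−0.27·log₂(0.27) = 0.5100
Sum ≈ 1.9948 → 1.9948 bits.

1.9948 bits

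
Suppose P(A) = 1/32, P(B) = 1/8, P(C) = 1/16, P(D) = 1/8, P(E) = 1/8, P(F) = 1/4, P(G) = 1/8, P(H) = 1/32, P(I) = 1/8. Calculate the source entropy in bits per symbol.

Each probability is a power of 1/2, so log₂(1/p) is an integer.
H = Σ p·log₂(1/p) = 1/32·5 + 1/8·3 + 1/16·4 + 1/8·3 + 1/8·3 + 1/4·2 + 1/8·3 + 1/32·5 + 1/8·3 = 2.9375 bits.

2.9375 bits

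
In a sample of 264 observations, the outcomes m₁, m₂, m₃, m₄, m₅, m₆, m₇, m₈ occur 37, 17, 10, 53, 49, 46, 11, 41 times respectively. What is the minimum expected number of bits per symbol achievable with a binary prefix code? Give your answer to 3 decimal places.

2.837 bits/symbol

Probabilities are the counts divided by 264.
Repeatedly combine the two least-probable nodes; the expected code length is the sum of the merged weights.
merge 5/132 + 1/24 → 7/88
merge 17/264 + 7/88 → 19/132
merge 37/264 + 19/132 → 25/88
merge 41/264 + 23/132 → 29/88
merge 49/264 + 53/264 → 17/44
merge 25/88 + 29/88 → 27/44
merge 17/44 + 27/44 → 1
L = 7/88 + 19/132 + 25/88 + 29/88 + 17/44 + 27/44 + 1 = 749/264 ≈ 2.837 bits/symbol.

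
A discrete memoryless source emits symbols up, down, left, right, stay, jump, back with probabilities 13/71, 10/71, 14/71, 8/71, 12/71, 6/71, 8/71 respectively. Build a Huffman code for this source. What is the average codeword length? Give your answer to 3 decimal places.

2.803 bits/symbol

Repeatedly combine the two least-probable nodes; the expected code length is the sum of the merged weights.
merge 6/71 + 8/71 → 14/71
merge 8/71 + 10/71 → 18/71
merge 12/71 + 13/71 → 25/71
merge 14/71 + 14/71 → 28/71
merge 18/71 + 25/71 → 43/71
merge 28/71 + 43/71 → 1
L = 14/71 + 18/71 + 25/71 + 28/71 + 43/71 + 1 = 199/71 ≈ 2.803 bits/symbol.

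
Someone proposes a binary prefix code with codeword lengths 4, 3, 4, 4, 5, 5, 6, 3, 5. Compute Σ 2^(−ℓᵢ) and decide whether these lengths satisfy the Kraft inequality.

With common denominator 2^6 = 64: Σ 2^(−ℓᵢ) = 4/64 + 8/64 + 4/64 + 4/64 + 2/64 + 2/64 + 1/64 + 8/64 + 2/64 = 35/64 = 0.546875.
Kraft's inequality requires Σ ≤ 1; here Σ = 0.546875 ≤ 1, so such a prefix code exists.

0.546875; yes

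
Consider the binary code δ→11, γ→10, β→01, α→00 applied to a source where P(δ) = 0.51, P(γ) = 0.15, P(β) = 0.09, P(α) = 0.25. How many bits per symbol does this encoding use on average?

L̄ = Σ pᵢ·ℓᵢ = 0.51·2 + 0.15·2 + 0.09·2 + 0.25·2 = 2 bits/symbol.

2 bits/symbol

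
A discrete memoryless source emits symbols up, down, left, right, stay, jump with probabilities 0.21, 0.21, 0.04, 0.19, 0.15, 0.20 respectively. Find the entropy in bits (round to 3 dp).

H = −Σ pᵢ log₂ pᵢ.
−0.21·log₂(0.21) = 0.4728
−0.21·log₂(0.21) = 0.4728
−0.04·log₂(0.04) = 0.1858
−0.19·log₂(0.19) = 0.4552
−0.15·log₂(0.15) = 0.4105
−0.20·log₂(0.20) = 0.4644
Sum ≈ 2.4616 → 2.462 bits.

2.462 bits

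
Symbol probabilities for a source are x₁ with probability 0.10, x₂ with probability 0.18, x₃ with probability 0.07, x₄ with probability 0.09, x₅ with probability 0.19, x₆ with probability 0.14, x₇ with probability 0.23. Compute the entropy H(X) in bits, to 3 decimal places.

H = −Σ pᵢ log₂ pᵢ.
−0.10·log₂(0.10) = 0.3322
−0.18·log₂(0.18) = 0.4453
−0.07·log₂(0.07) = 0.2686
−0.09·log₂(0.09) = 0.3127
−0.19·log₂(0.19) = 0.4552
−0.14·log₂(0.14) = 0.3971
−0.23·log₂(0.23) = 0.4877
Sum ≈ 2.6987 → 2.699 bits.

2.699 bits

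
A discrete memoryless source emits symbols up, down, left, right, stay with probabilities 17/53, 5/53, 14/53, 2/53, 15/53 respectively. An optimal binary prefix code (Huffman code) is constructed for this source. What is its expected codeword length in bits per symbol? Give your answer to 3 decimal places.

Repeatedly combine the two least-probable nodes; the expected code length is the sum of the merged weights.
merge 2/53 + 5/53 → 7/53
merge 7/53 + 14/53 → 21/53
merge 15/53 + 17/53 → 32/53
merge 21/53 + 32/53 → 1
L = 7/53 + 21/53 + 32/53 + 1 = 113/53 ≈ 2.132 bits/symbol.

2.132 bits/symbol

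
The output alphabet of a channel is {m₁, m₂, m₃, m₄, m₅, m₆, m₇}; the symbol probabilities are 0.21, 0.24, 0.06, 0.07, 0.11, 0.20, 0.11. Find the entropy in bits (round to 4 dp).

2.6440 bits

H = −Σ pᵢ log₂ pᵢ.
−0.21·log₂(0.21) = 0.4728
−0.24·log₂(0.24) = 0.4941
−0.06·log₂(0.06) = 0.2435
−0.07·log₂(0.07) = 0.2686
−0.11·log₂(0.11) = 0.3503
−0.20·log₂(0.20) = 0.4644
−0.11·log₂(0.11) = 0.3503
Sum ≈ 2.6440 → 2.6440 bits.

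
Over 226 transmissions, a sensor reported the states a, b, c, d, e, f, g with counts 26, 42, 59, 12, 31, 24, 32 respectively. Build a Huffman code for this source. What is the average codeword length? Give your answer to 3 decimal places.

2.712 bits/symbol

Probabilities are the counts divided by 226.
Repeatedly combine the two least-probable nodes; the expected code length is the sum of the merged weights.
merge 6/113 + 12/113 → 18/113
merge 13/113 + 31/226 → 57/226
merge 16/113 + 18/113 → 34/113
merge 21/113 + 57/226 → 99/226
merge 59/226 + 34/113 → 127/226
merge 99/226 + 127/226 → 1
L = 18/113 + 57/226 + 34/113 + 99/226 + 127/226 + 1 = 613/226 ≈ 2.712 bits/symbol.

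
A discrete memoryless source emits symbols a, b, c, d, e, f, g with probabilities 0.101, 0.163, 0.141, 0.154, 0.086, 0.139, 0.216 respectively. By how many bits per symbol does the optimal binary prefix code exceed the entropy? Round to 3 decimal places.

Entropy H = −Σ p log₂ p ≈ 2.7525 bits.
Huffman merges: 43/500+101/1000→187/1000; 139/1000+141/1000→7/25; 77/500+163/1000→317/1000; 187/1000+27/125→403/1000; 7/25+317/1000→597/1000; 403/1000+597/1000→1. L = 348/125 ≈ 2.7840.
L − H = 2.7840 − 2.7525 = 0.032 bits.

0.032 bits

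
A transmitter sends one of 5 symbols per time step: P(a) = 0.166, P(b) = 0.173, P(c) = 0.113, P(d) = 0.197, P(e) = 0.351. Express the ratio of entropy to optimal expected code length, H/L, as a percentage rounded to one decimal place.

Entropy H = −Σ p log₂ p ≈ 2.2153 bits.
Huffman merges: 113/1000+83/500→279/1000; 173/1000+197/1000→37/100; 279/1000+351/1000→63/100; 37/100+63/100→1. L = 2279/1000 ≈ 2.2790.
Efficiency = H/L = 2.2153/2.2790 = 97.2%.

97.2%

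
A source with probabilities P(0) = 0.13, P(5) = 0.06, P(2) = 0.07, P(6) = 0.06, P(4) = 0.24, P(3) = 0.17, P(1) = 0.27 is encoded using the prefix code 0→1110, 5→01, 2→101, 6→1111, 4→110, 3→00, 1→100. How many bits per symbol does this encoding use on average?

L̄ = Σ pᵢ·ℓᵢ = 0.13·4 + 0.06·2 + 0.07·3 + 0.06·4 + 0.24·3 + 0.17·2 + 0.27·3 = 2.96 bits/symbol.

2.96 bits/symbol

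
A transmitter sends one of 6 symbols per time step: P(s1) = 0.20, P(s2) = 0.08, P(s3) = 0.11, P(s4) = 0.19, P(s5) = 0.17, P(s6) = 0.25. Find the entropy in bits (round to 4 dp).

H = −Σ pᵢ log₂ pᵢ.
−0.20·log₂(0.20) = 0.4644
−0.08·log₂(0.08) = 0.2915
−0.11·log₂(0.11) = 0.3503
−0.19·log₂(0.19) = 0.4552
−0.17·log₂(0.17) = 0.4346
−0.25·log₂(0.25) = 0.5000
Sum ≈ 2.4960 → 2.4960 bits.

2.4960 bits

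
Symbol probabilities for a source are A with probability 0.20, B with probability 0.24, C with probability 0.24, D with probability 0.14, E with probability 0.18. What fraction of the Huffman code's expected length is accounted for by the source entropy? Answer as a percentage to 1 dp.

Entropy H = −Σ p log₂ p ≈ 2.2951 bits.
Huffman merges: 7/50+9/50→8/25; 1/5+6/25→11/25; 6/25+8/25→14/25; 11/25+14/25→1. L = 58/25 ≈ 2.3200.
Efficiency = H/L = 2.2951/2.3200 = 98.9%.

98.9%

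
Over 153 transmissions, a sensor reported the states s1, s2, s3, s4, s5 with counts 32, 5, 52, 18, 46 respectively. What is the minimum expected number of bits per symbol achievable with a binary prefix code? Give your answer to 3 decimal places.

Probabilities are the counts divided by 153.
Repeatedly combine the two least-probable nodes; the expected code length is the sum of the merged weights.
merge 5/153 + 2/17 → 23/153
merge 23/153 + 32/153 → 55/153
merge 46/153 + 52/153 → 98/153
merge 55/153 + 98/153 → 1
L = 23/153 + 55/153 + 98/153 + 1 = 329/153 ≈ 2.150 bits/symbol.

2.150 bits/symbol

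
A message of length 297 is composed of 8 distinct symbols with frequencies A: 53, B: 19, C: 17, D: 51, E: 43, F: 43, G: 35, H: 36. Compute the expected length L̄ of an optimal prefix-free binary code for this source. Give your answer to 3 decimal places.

Probabilities are the counts divided by 297.
Repeatedly combine the two least-probable nodes; the expected code length is the sum of the merged weights.
merge 17/297 + 19/297 → 4/33
merge 35/297 + 4/33 → 71/297
merge 4/33 + 43/297 → 79/297
merge 43/297 + 17/99 → 94/297
merge 53/297 + 71/297 → 124/297
merge 79/297 + 94/297 → 173/297
merge 124/297 + 173/297 → 1
L = 4/33 + 71/297 + 79/297 + 94/297 + 124/297 + 173/297 + 1 = 874/297 ≈ 2.943 bits/symbol.

2.943 bits/symbol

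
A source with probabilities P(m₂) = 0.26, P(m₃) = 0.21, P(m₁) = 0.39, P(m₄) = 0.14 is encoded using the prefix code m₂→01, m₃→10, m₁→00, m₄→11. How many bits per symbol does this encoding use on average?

2 bits/symbol

L̄ = Σ pᵢ·ℓᵢ = 0.26·2 + 0.21·2 + 0.39·2 + 0.14·2 = 2 bits/symbol.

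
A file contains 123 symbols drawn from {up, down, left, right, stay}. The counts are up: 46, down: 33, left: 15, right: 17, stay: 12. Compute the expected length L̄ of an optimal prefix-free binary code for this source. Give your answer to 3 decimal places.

2.203 bits/symbol

Probabilities are the counts divided by 123.
Repeatedly combine the two least-probable nodes; the expected code length is the sum of the merged weights.
merge 4/41 + 5/41 → 9/41
merge 17/123 + 9/41 → 44/123
merge 11/41 + 44/123 → 77/123
merge 46/123 + 77/123 → 1
L = 9/41 + 44/123 + 77/123 + 1 = 271/123 ≈ 2.203 bits/symbol.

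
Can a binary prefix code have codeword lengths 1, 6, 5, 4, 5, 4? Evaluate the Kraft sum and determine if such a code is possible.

With common denominator 2^6 = 64: Σ 2^(−ℓᵢ) = 32/64 + 1/64 + 2/64 + 4/64 + 2/64 + 4/64 = 45/64 = 0.703125.
Kraft's inequality requires Σ ≤ 1; here Σ = 0.703125 ≤ 1, so such a prefix code exists.

0.703125; yes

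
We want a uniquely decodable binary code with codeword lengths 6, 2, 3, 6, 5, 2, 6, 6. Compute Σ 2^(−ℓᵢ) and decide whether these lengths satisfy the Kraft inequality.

0.71875; yes

With common denominator 2^6 = 64: Σ 2^(−ℓᵢ) = 1/64 + 16/64 + 8/64 + 1/64 + 2/64 + 16/64 + 1/64 + 1/64 = 46/64 = 0.71875.
Kraft's inequality requires Σ ≤ 1; here Σ = 0.71875 ≤ 1, so such a prefix code exists.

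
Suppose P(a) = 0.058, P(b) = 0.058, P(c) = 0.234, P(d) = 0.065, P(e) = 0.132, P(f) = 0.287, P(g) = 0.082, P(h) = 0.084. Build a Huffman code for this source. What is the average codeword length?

2.742 bits/symbol

Repeatedly combine the two least-probable nodes; the expected code length is the sum of the merged weights.
merge 29/500 + 29/500 → 29/250
merge 13/200 + 41/500 → 147/1000
merge 21/250 + 29/250 → 1/5
merge 33/250 + 147/1000 → 279/1000
merge 1/5 + 117/500 → 217/500
merge 279/1000 + 287/1000 → 283/500
merge 217/500 + 283/500 → 1
L = 29/250 + 147/1000 + 1/5 + 279/1000 + 217/500 + 283/500 + 1 = 1371/500 = 2.742 bits/symbol.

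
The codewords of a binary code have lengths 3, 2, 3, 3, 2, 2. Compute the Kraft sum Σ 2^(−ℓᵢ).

1.125

With common denominator 2^3 = 8: Σ 2^(−ℓᵢ) = 1/8 + 2/8 + 1/8 + 1/8 + 2/8 + 2/8 = 9/8 = 1.125.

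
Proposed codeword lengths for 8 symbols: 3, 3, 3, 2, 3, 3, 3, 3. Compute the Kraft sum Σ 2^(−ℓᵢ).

With common denominator 2^3 = 8: Σ 2^(−ℓᵢ) = 1/8 + 1/8 + 1/8 + 2/8 + 1/8 + 1/8 + 1/8 + 1/8 = 9/8 = 1.125.

1.125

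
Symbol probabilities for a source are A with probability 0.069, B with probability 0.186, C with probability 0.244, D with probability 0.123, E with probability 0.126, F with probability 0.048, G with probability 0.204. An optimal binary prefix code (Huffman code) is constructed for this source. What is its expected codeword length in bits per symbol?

Repeatedly combine the two least-probable nodes; the expected code length is the sum of the merged weights.
merge 6/125 + 69/1000 → 117/1000
merge 117/1000 + 123/1000 → 6/25
merge 63/500 + 93/500 → 39/125
merge 51/250 + 6/25 → 111/250
merge 61/250 + 39/125 → 139/250
merge 111/250 + 139/250 → 1
L = 117/1000 + 6/25 + 39/125 + 111/250 + 139/250 + 1 = 2669/1000 = 2.669 bits/symbol.

2.669 bits/symbol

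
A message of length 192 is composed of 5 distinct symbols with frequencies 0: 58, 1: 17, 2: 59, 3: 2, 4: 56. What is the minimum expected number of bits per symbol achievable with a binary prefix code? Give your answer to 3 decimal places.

2.099 bits/symbol

Probabilities are the counts divided by 192.
Repeatedly combine the two least-probable nodes; the expected code length is the sum of the merged weights.
merge 1/96 + 17/192 → 19/192
merge 19/192 + 7/24 → 25/64
merge 29/96 + 59/192 → 39/64
merge 25/64 + 39/64 → 1
L = 19/192 + 25/64 + 39/64 + 1 = 403/192 ≈ 2.099 bits/symbol.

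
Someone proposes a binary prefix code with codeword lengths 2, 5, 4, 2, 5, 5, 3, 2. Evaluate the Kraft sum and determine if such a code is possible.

1.03125; no

With common denominator 2^5 = 32: Σ 2^(−ℓᵢ) = 8/32 + 1/32 + 2/32 + 8/32 + 1/32 + 1/32 + 4/32 + 8/32 = 33/32 = 1.03125.
Kraft's inequality requires Σ ≤ 1; here Σ = 1.03125 > 1, so no such prefix code exists.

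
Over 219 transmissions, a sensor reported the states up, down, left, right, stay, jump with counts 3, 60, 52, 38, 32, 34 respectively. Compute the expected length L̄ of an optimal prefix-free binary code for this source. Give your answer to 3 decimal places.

Probabilities are the counts divided by 219.
Repeatedly combine the two least-probable nodes; the expected code length is the sum of the merged weights.
merge 1/73 + 32/219 → 35/219
merge 34/219 + 35/219 → 23/73
merge 38/219 + 52/219 → 30/73
merge 20/73 + 23/73 → 43/73
merge 30/73 + 43/73 → 1
L = 35/219 + 23/73 + 30/73 + 43/73 + 1 = 542/219 ≈ 2.475 bits/symbol.

2.475 bits/symbol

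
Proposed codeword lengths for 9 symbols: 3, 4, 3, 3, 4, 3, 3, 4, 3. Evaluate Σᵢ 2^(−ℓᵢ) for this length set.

With common denominator 2^4 = 16: Σ 2^(−ℓᵢ) = 2/16 + 1/16 + 2/16 + 2/16 + 1/16 + 2/16 + 2/16 + 1/16 + 2/16 = 15/16 = 0.9375.

0.9375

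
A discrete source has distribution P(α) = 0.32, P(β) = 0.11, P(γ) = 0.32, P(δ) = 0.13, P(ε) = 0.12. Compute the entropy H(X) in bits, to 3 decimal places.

H = −Σ pᵢ log₂ pᵢ.
−0.32·log₂(0.32) = 0.5260
−0.11·log₂(0.11) = 0.3503
−0.32·log₂(0.32) = 0.5260
−0.13·log₂(0.13) = 0.3826
−0.12·log₂(0.12) = 0.3671
Sum ≈ 2.1521 → 2.152 bits.

2.152 bits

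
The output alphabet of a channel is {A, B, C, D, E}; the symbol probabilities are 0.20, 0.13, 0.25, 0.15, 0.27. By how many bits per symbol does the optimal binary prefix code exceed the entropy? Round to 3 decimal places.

0.012 bits

Entropy H = −Σ p log₂ p ≈ 2.2676 bits.
Huffman merges: 13/100+3/20→7/25; 1/5+1/4→9/20; 27/100+7/25→11/20; 9/20+11/20→1. L = 57/25 ≈ 2.2800.
L − H = 2.2800 − 2.2676 = 0.012 bits.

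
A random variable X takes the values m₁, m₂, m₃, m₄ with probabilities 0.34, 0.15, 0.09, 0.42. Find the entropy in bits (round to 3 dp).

H = −Σ pᵢ log₂ pᵢ.
−0.34·log₂(0.34) = 0.5292
−0.15·log₂(0.15) = 0.4105
−0.09·log₂(0.09) = 0.3127
−0.42·log₂(0.42) = 0.5256
Sum ≈ 1.7780 → 1.778 bits.

1.778 bits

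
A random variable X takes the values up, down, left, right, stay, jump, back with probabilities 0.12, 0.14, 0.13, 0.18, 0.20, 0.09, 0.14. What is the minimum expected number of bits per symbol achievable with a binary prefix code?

Repeatedly combine the two least-probable nodes; the expected code length is the sum of the merged weights.
merge 9/100 + 3/25 → 21/100
merge 13/100 + 7/50 → 27/100
merge 7/50 + 9/50 → 8/25
merge 1/5 + 21/100 → 41/100
merge 27/100 + 8/25 → 59/100
merge 41/100 + 59/100 → 1
L = 21/100 + 27/100 + 8/25 + 41/100 + 59/100 + 1 = 14/5 = 2.8 bits/symbol.

2.8 bits/symbol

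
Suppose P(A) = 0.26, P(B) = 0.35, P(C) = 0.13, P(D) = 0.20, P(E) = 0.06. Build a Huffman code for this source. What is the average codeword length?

Repeatedly combine the two least-probable nodes; the expected code length is the sum of the merged weights.
merge 3/50 + 13/100 → 19/100
merge 19/100 + 1/5 → 39/100
merge 13/50 + 7/20 → 61/100
merge 39/100 + 61/100 → 1
L = 19/100 + 39/100 + 61/100 + 1 = 219/100 = 2.19 bits/symbol.

2.19 bits/symbol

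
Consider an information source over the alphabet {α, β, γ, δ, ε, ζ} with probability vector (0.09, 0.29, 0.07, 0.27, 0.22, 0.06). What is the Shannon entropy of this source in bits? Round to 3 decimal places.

H = −Σ pᵢ log₂ pᵢ.
−0.09·log₂(0.09) = 0.3127
−0.29·log₂(0.29) = 0.5179
−0.07·log₂(0.07) = 0.2686
−0.27·log₂(0.27) = 0.5100
−0.22·log₂(0.22) = 0.4806
−0.06·log₂(0.06) = 0.2435
Sum ≈ 2.3332 → 2.333 bits.

2.333 bits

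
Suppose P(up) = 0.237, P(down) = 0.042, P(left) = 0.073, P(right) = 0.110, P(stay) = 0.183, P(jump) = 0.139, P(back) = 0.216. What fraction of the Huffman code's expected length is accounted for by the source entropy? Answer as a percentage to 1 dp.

98.9%

Entropy H = −Σ p log₂ p ≈ 2.6319 bits.
Huffman merges: 21/500+73/1000→23/200; 11/100+23/200→9/40; 139/1000+183/1000→161/500; 27/125+9/40→441/1000; 237/1000+161/500→559/1000; 441/1000+559/1000→1. L = 1331/500 ≈ 2.6620.
Efficiency = H/L = 2.6319/2.6620 = 98.9%.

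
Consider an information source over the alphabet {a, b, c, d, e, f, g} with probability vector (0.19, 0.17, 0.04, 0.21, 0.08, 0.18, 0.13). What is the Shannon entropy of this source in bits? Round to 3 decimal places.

H = −Σ pᵢ log₂ pᵢ.
−0.19·log₂(0.19) = 0.4552
−0.17·log₂(0.17) = 0.4346
−0.04·log₂(0.04) = 0.1858
−0.21·log₂(0.21) = 0.4728
−0.08·log₂(0.08) = 0.2915
−0.18·log₂(0.18) = 0.4453
−0.13·log₂(0.13) = 0.3826
Sum ≈ 2.6679 → 2.668 bits.

2.668 bits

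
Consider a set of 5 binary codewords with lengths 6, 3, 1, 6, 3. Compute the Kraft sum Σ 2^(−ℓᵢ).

0.78125

With common denominator 2^6 = 64: Σ 2^(−ℓᵢ) = 1/64 + 8/64 + 32/64 + 1/64 + 8/64 = 50/64 = 0.78125.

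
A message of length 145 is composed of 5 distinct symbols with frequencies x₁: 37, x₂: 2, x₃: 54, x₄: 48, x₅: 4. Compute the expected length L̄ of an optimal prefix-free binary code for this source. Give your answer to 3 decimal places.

1.966 bits/symbol

Probabilities are the counts divided by 145.
Repeatedly combine the two least-probable nodes; the expected code length is the sum of the merged weights.
merge 2/145 + 4/145 → 6/145
merge 6/145 + 37/145 → 43/145
merge 43/145 + 48/145 → 91/145
merge 54/145 + 91/145 → 1
L = 6/145 + 43/145 + 91/145 + 1 = 57/29 ≈ 1.966 bits/symbol.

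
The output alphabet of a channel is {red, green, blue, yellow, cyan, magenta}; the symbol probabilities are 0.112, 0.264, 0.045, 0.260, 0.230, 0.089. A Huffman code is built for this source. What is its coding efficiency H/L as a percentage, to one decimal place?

99.4%

Entropy H = −Σ p log₂ p ≈ 2.3659 bits.
Huffman merges: 9/200+89/1000→67/500; 14/125+67/500→123/500; 23/100+123/500→119/250; 13/50+33/125→131/250; 119/250+131/250→1. L = 119/50 ≈ 2.3800.
Efficiency = H/L = 2.3659/2.3800 = 99.4%.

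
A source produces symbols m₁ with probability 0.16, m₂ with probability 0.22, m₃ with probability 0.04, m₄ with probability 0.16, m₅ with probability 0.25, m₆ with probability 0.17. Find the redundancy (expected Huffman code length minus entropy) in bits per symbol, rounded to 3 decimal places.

0.083 bits

Entropy H = −Σ p log₂ p ≈ 2.4469 bits.
Huffman merges: 1/25+4/25→1/5; 4/25+17/100→33/100; 1/5+11/50→21/50; 1/4+33/100→29/50; 21/50+29/50→1. L = 253/100 ≈ 2.5300.
L − H = 2.5300 − 2.4469 = 0.083 bits.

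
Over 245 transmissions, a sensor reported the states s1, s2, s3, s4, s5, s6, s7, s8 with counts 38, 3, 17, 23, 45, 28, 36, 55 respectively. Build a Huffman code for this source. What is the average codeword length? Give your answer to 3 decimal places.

2.849 bits/symbol

Probabilities are the counts divided by 245.
Repeatedly combine the two least-probable nodes; the expected code length is the sum of the merged weights.
merge 3/245 + 17/245 → 4/49
merge 4/49 + 23/245 → 43/245
merge 4/35 + 36/245 → 64/245
merge 38/245 + 43/245 → 81/245
merge 9/49 + 11/49 → 20/49
merge 64/245 + 81/245 → 29/49
merge 20/49 + 29/49 → 1
L = 4/49 + 43/245 + 64/245 + 81/245 + 20/49 + 29/49 + 1 = 698/245 ≈ 2.849 bits/symbol.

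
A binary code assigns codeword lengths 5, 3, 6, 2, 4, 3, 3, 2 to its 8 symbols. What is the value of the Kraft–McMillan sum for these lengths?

With common denominator 2^6 = 64: Σ 2^(−ℓᵢ) = 2/64 + 8/64 + 1/64 + 16/64 + 4/64 + 8/64 + 8/64 + 16/64 = 63/64 = 0.984375.

0.984375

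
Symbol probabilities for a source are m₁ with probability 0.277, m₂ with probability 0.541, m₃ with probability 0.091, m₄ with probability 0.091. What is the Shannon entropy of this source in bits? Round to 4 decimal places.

H = −Σ pᵢ log₂ pᵢ.
−0.277·log₂(0.277) = 0.5130
−0.541·log₂(0.541) = 0.4795
−0.091·log₂(0.091) = 0.3147
−0.091·log₂(0.091) = 0.3147
Sum ≈ 1.6219 → 1.6219 bits.

1.6219 bits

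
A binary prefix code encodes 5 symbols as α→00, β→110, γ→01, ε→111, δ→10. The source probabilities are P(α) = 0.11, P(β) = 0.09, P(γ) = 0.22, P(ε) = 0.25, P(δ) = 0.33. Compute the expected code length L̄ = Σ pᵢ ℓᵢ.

L̄ = Σ pᵢ·ℓᵢ = 0.11·2 + 0.09·3 + 0.22·2 + 0.25·3 + 0.33·2 = 2.34 bits/symbol.

2.34 bits/symbol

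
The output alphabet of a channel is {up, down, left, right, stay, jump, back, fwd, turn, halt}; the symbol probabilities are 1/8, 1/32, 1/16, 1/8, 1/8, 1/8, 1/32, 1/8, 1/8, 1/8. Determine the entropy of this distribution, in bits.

3.1875 bits

Each probability is a power of 1/2, so log₂(1/p) is an integer.
H = Σ p·log₂(1/p) = 1/8·3 + 1/32·5 + 1/16·4 + 1/8·3 + 1/8·3 + 1/8·3 + 1/32·5 + 1/8·3 + 1/8·3 + 1/8·3 = 3.1875 bits.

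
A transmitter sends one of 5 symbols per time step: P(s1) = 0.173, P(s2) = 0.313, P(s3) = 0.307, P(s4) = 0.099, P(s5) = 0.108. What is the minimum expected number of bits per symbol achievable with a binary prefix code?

2.207 bits/symbol

Repeatedly combine the two least-probable nodes; the expected code length is the sum of the merged weights.
merge 99/1000 + 27/250 → 207/1000
merge 173/1000 + 207/1000 → 19/50
merge 307/1000 + 313/1000 → 31/50
merge 19/50 + 31/50 → 1
L = 207/1000 + 19/50 + 31/50 + 1 = 2207/1000 = 2.207 bits/symbol.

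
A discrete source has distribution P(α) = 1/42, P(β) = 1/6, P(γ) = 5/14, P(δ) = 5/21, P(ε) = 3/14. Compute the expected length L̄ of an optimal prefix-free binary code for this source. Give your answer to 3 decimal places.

Repeatedly combine the two least-probable nodes; the expected code length is the sum of the merged weights.
merge 1/42 + 1/6 → 4/21
merge 4/21 + 3/14 → 17/42
merge 5/21 + 5/14 → 25/42
merge 17/42 + 25/42 → 1
L = 4/21 + 17/42 + 25/42 + 1 = 46/21 ≈ 2.190 bits/symbol.

2.190 bits/symbol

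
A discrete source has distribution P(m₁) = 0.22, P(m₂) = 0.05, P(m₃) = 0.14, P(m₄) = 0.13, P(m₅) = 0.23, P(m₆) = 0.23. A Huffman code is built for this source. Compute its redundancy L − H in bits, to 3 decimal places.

Entropy H = −Σ p log₂ p ≈ 2.4518 bits.
Huffman merges: 1/20+13/100→9/50; 7/50+9/50→8/25; 11/50+23/100→9/20; 23/100+8/25→11/20; 9/20+11/20→1. L = 5/2 ≈ 2.5000.
L − H = 2.5000 − 2.4518 = 0.048 bits.

0.048 bits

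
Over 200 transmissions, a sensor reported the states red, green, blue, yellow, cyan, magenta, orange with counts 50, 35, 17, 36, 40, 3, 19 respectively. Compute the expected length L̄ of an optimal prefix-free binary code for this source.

2.65 bits/symbol

Probabilities are the counts divided by 200.
Repeatedly combine the two least-probable nodes; the expected code length is the sum of the merged weights.
merge 3/200 + 17/200 → 1/10
merge 19/200 + 1/10 → 39/200
merge 7/40 + 9/50 → 71/200
merge 39/200 + 1/5 → 79/200
merge 1/4 + 71/200 → 121/200
merge 79/200 + 121/200 → 1
L = 1/10 + 39/200 + 71/200 + 79/200 + 121/200 + 1 = 53/20 = 2.65 bits/symbol.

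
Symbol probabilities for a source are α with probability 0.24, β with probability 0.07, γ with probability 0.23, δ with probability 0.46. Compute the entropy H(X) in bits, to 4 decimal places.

1.7657 bits

H = −Σ pᵢ log₂ pᵢ.
−0.24·log₂(0.24) = 0.4941
−0.07·log₂(0.07) = 0.2686
−0.23·log₂(0.23) = 0.4877
−0.46·log₂(0.46) = 0.5153
Sum ≈ 1.7657 → 1.7657 bits.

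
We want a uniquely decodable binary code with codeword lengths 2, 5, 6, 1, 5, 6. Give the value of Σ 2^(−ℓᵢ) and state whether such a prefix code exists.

With common denominator 2^6 = 64: Σ 2^(−ℓᵢ) = 16/64 + 2/64 + 1/64 + 32/64 + 2/64 + 1/64 = 54/64 = 0.84375.
Kraft's inequality requires Σ ≤ 1; here Σ = 0.84375 ≤ 1, so such a prefix code exists.

0.84375; yes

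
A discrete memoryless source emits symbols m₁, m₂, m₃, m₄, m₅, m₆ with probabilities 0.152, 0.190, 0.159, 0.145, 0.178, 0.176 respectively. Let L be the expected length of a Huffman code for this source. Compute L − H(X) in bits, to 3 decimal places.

0.054 bits

Entropy H = −Σ p log₂ p ≈ 2.5785 bits.
Huffman merges: 29/200+19/125→297/1000; 159/1000+22/125→67/200; 89/500+19/100→46/125; 297/1000+67/200→79/125; 46/125+79/125→1. L = 329/125 ≈ 2.6320.
L − H = 2.6320 − 2.5785 = 0.054 bits.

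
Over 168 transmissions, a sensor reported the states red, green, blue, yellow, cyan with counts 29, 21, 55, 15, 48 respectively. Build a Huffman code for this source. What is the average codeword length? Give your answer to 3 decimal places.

Probabilities are the counts divided by 168.
Repeatedly combine the two least-probable nodes; the expected code length is the sum of the merged weights.
merge 5/56 + 1/8 → 3/14
merge 29/168 + 3/14 → 65/168
merge 2/7 + 55/168 → 103/168
merge 65/168 + 103/168 → 1
L = 3/14 + 65/168 + 103/168 + 1 = 31/14 ≈ 2.214 bits/symbol.

2.214 bits/symbol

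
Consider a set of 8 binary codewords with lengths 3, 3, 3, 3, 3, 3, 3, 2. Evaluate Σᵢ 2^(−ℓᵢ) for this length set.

With common denominator 2^3 = 8: Σ 2^(−ℓᵢ) = 1/8 + 1/8 + 1/8 + 1/8 + 1/8 + 1/8 + 1/8 + 2/8 = 9/8 = 1.125.

1.125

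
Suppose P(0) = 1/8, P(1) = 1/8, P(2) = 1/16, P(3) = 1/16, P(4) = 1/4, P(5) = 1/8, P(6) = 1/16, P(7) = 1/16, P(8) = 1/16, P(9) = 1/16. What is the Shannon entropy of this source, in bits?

3.125 bits

Each probability is a power of 1/2, so log₂(1/p) is an integer.
H = Σ p·log₂(1/p) = 1/8·3 + 1/8·3 + 1/16·4 + 1/16·4 + 1/4·2 + 1/8·3 + 1/16·4 + 1/16·4 + 1/16·4 + 1/16·4 = 3.125 bits.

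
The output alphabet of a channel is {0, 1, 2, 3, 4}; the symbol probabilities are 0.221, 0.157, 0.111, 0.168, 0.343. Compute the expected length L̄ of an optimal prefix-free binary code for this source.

Repeatedly combine the two least-probable nodes; the expected code length is the sum of the merged weights.
merge 111/1000 + 157/1000 → 67/250
merge 21/125 + 221/1000 → 389/1000
merge 67/250 + 343/1000 → 611/1000
merge 389/1000 + 611/1000 → 1
L = 67/250 + 389/1000 + 611/1000 + 1 = 567/250 = 2.268 bits/symbol.

2.268 bits/symbol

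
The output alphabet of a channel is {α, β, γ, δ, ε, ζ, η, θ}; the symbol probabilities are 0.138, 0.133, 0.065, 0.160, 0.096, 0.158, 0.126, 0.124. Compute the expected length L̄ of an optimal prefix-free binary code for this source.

Repeatedly combine the two least-probable nodes; the expected code length is the sum of the merged weights.
merge 13/200 + 12/125 → 161/1000
merge 31/250 + 63/500 → 1/4
merge 133/1000 + 69/500 → 271/1000
merge 79/500 + 4/25 → 159/500
merge 161/1000 + 1/4 → 411/1000
merge 271/1000 + 159/500 → 589/1000
merge 411/1000 + 589/1000 → 1
L = 161/1000 + 1/4 + 271/1000 + 159/500 + 411/1000 + 589/1000 + 1 = 3 bits/symbol.

3 bits/symbol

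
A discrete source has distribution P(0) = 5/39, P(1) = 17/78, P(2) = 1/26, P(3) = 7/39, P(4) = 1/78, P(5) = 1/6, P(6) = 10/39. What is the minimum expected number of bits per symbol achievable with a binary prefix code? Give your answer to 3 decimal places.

Repeatedly combine the two least-probable nodes; the expected code length is the sum of the merged weights.
merge 1/78 + 1/26 → 2/39
merge 2/39 + 5/39 → 7/39
merge 1/6 + 7/39 → 9/26
merge 7/39 + 17/78 → 31/78
merge 10/39 + 9/26 → 47/78
merge 31/78 + 47/78 → 1
L = 2/39 + 7/39 + 9/26 + 31/78 + 47/78 + 1 = 67/26 ≈ 2.577 bits/symbol.

2.577 bits/symbol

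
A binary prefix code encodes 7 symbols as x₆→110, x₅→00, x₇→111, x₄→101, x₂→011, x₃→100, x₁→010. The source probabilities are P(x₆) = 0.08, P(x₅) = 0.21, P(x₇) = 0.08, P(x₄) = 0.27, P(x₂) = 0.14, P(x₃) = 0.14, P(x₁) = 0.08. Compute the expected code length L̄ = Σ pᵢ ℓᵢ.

2.79 bits/symbol

L̄ = Σ pᵢ·ℓᵢ = 0.08·3 + 0.21·2 + 0.08·3 + 0.27·3 + 0.14·3 + 0.14·3 + 0.08·3 = 2.79 bits/symbol.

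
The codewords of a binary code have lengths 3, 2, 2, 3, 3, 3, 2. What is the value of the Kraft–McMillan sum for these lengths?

1.25

With common denominator 2^3 = 8: Σ 2^(−ℓᵢ) = 1/8 + 2/8 + 2/8 + 1/8 + 1/8 + 1/8 + 2/8 = 10/8 = 1.25.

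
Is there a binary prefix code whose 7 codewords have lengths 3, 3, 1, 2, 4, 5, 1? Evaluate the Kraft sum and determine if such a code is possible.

1.59375; no

With common denominator 2^5 = 32: Σ 2^(−ℓᵢ) = 4/32 + 4/32 + 16/32 + 8/32 + 2/32 + 1/32 + 16/32 = 51/32 = 1.59375.
Kraft's inequality requires Σ ≤ 1; here Σ = 1.59375 > 1, so no such prefix code exists.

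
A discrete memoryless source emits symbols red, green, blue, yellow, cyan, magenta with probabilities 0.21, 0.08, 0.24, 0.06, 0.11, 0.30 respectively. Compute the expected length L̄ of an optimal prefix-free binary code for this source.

2.39 bits/symbol

Repeatedly combine the two least-probable nodes; the expected code length is the sum of the merged weights.
merge 3/50 + 2/25 → 7/50
merge 11/100 + 7/50 → 1/4
merge 21/100 + 6/25 → 9/20
merge 1/4 + 3/10 → 11/20
merge 9/20 + 11/20 → 1
L = 7/50 + 1/4 + 9/20 + 11/20 + 1 = 239/100 = 2.39 bits/symbol.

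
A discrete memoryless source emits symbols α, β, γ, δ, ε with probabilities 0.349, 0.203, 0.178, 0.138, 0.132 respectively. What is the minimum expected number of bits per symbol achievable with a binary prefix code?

Repeatedly combine the two least-probable nodes; the expected code length is the sum of the merged weights.
merge 33/250 + 69/500 → 27/100
merge 89/500 + 203/1000 → 381/1000
merge 27/100 + 349/1000 → 619/1000
merge 381/1000 + 619/1000 → 1
L = 27/100 + 381/1000 + 619/1000 + 1 = 227/100 = 2.27 bits/symbol.

2.27 bits/symbol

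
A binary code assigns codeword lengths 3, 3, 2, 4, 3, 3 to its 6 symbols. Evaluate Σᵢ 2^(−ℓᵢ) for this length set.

With common denominator 2^4 = 16: Σ 2^(−ℓᵢ) = 2/16 + 2/16 + 4/16 + 1/16 + 2/16 + 2/16 = 13/16 = 0.8125.

0.8125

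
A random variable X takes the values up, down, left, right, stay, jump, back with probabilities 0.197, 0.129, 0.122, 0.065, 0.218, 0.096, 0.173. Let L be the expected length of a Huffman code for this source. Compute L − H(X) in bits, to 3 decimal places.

Entropy H = −Σ p log₂ p ≈ 2.7110 bits.
Huffman merges: 13/200+12/125→161/1000; 61/500+129/1000→251/1000; 161/1000+173/1000→167/500; 197/1000+109/500→83/200; 251/1000+167/500→117/200; 83/200+117/200→1. L = 1373/500 ≈ 2.7460.
L − H = 2.7460 − 2.7110 = 0.035 bits.

0.035 bits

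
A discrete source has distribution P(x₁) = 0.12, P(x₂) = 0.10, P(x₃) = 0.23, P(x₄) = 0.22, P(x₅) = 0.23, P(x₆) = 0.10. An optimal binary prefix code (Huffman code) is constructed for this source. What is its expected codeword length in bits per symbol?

Repeatedly combine the two least-probable nodes; the expected code length is the sum of the merged weights.
merge 1/10 + 1/10 → 1/5
merge 3/25 + 1/5 → 8/25
merge 11/50 + 23/100 → 9/20
merge 23/100 + 8/25 → 11/20
merge 9/20 + 11/20 → 1
L = 1/5 + 8/25 + 9/20 + 11/20 + 1 = 63/25 = 2.52 bits/symbol.

2.52 bits/symbol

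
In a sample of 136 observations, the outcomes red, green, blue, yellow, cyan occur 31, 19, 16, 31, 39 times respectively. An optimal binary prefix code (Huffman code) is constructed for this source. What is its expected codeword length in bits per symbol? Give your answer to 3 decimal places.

2.257 bits/symbol

Probabilities are the counts divided by 136.
Repeatedly combine the two least-probable nodes; the expected code length is the sum of the merged weights.
merge 2/17 + 19/136 → 35/136
merge 31/136 + 31/136 → 31/68
merge 35/136 + 39/136 → 37/68
merge 31/68 + 37/68 → 1
L = 35/136 + 31/68 + 37/68 + 1 = 307/136 ≈ 2.257 bits/symbol.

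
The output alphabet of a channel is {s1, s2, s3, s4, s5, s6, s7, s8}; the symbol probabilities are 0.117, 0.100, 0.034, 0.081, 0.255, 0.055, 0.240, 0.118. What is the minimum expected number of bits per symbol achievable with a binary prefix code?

Repeatedly combine the two least-probable nodes; the expected code length is the sum of the merged weights.
merge 17/500 + 11/200 → 89/1000
merge 81/1000 + 89/1000 → 17/100
merge 1/10 + 117/1000 → 217/1000
merge 59/500 + 17/100 → 36/125
merge 217/1000 + 6/25 → 457/1000
merge 51/200 + 36/125 → 543/1000
merge 457/1000 + 543/1000 → 1
L = 89/1000 + 17/100 + 217/1000 + 36/125 + 457/1000 + 543/1000 + 1 = 691/250 = 2.764 bits/symbol.

2.764 bits/symbol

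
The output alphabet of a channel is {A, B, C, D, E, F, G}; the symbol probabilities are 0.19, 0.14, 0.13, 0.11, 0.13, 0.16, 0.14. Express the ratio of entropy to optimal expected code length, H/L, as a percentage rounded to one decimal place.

99.2%

Entropy H = −Σ p log₂ p ≈ 2.7880 bits.
Huffman merges: 11/100+13/100→6/25; 13/100+7/50→27/100; 7/50+4/25→3/10; 19/100+6/25→43/100; 27/100+3/10→57/100; 43/100+57/100→1. L = 281/100 ≈ 2.8100.
Efficiency = H/L = 2.7880/2.8100 = 99.2%.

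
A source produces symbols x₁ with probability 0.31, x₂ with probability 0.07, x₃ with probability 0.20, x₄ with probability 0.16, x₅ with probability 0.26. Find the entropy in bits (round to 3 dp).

H = −Σ pᵢ log₂ pᵢ.
−0.31·log₂(0.31) = 0.5238
−0.07·log₂(0.07) = 0.2686
−0.20·log₂(0.20) = 0.4644
−0.16·log₂(0.16) = 0.4230
−0.26·log₂(0.26) = 0.5053
Sum ≈ 2.1850 → 2.185 bits.

2.185 bits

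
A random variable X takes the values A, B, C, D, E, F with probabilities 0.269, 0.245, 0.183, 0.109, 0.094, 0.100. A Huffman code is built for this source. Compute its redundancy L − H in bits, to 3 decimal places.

0.030 bits

Entropy H = −Σ p log₂ p ≈ 2.4565 bits.
Huffman merges: 47/500+1/10→97/500; 109/1000+183/1000→73/250; 97/500+49/200→439/1000; 269/1000+73/250→561/1000; 439/1000+561/1000→1. L = 1243/500 ≈ 2.4860.
L − H = 2.4860 − 2.4565 = 0.030 bits.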